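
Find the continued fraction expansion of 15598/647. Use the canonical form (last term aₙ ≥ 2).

15598 = 24·647 + 70
647 = 9·70 + 17
70 = 4·17 + 2
17 = 8·2 + 1
2 = 2·1 + 0  (stop)
So 15598/647 = [24; 9, 4, 8, 2].

[24; 9, 4, 8, 2]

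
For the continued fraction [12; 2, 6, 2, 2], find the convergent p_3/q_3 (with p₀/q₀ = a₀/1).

Using pₖ = aₖpₖ₋₁ + pₖ₋₂, qₖ = aₖqₖ₋₁ + qₖ₋₂ (with p₋₁=1, p₋₂=0, q₋₁=0, q₋₂=1):
  k=0: a=12, p=12, q=1
  k=1: a=2, p=25, q=2
  k=2: a=6, p=162, q=13
  k=3: a=2, p=349, q=28

349/28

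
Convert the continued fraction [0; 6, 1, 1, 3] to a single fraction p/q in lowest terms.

7/46

Fold from the inside: start with 3/1.
  1 + 1/3 = 4/3
  1 + 3/4 = 7/4
  6 + 4/7 = 46/7
  0 + 7/46 = 7/46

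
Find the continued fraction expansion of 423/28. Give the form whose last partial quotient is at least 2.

[15; 9, 3]

423 = 15×28 + 3
28 = 9×3 + 1
3 = 3×1 + 0  (stop)
So 423/28 = [15; 9, 3].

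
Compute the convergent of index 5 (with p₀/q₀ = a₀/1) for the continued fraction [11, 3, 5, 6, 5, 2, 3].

Using pₖ = aₖpₖ₋₁ + pₖ₋₂, qₖ = aₖqₖ₋₁ + qₖ₋₂ (with p₋₁=1, p₋₂=0, q₋₁=0, q₋₂=1):
  k=0: a=11, p=11, q=1
  k=1: a=3, p=34, q=3
  k=2: a=5, p=181, q=16
  k=3: a=6, p=1120, q=99
  k=4: a=5, p=5781, q=511
  k=5: a=2, p=12682, q=1121

12682/1121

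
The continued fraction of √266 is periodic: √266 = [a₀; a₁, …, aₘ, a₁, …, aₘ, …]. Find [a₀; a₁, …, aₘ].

a₀ = ⌊√266⌋ = 16.
With m₀=0, d₀=1 and mₖ₊₁ = dₖaₖ − mₖ, dₖ₊₁ = (n − mₖ₊₁²)/dₖ, aₖ₊₁ = ⌊(a₀+mₖ₊₁)/dₖ₊₁⌋:
  k=1: m=16, d=10, a=3
  k=2: m=14, d=7, a=4
  k=3: m=14, d=10, a=3
  k=4: m=16, d=1, a=32
d=1 and a=2a₀=32 at k=4, so the next step gives (m, d) = (16, 10) again — its k=1 value — and the period has length 4.

[16; 3, 4, 3, 32]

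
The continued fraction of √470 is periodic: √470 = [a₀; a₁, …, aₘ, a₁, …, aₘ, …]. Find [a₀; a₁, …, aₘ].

[21; 1, 2, 8, 2, 1, 42]

a₀ = ⌊√470⌋ = 21.
With m₀=0, d₀=1 and mₖ₊₁ = dₖaₖ − mₖ, dₖ₊₁ = (n − mₖ₊₁²)/dₖ, aₖ₊₁ = ⌊(a₀+mₖ₊₁)/dₖ₊₁⌋:
  k=1: m=21, d=29, a=1
  k=2: m=8, d=14, a=2
  k=3: m=20, d=5, a=8
  k=4: m=20, d=14, a=2
  k=5: m=8, d=29, a=1
  k=6: m=21, d=1, a=42
d=1 and a=2a₀=42 at k=6, so the next step gives (m, d) = (21, 29) again — its k=1 value — and the period has length 6.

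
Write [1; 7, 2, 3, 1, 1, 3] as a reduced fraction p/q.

Fold from the inside: start with 3/1.
  1 + 1/3 = 4/3
  1 + 3/4 = 7/4
  3 + 4/7 = 25/7
  2 + 7/25 = 57/25
  7 + 25/57 = 424/57
  1 + 57/424 = 481/424

481/424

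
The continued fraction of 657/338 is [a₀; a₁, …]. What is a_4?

3

657 = 1·338 + 319   →  a_0 = 1
338 = 1·319 + 19   →  a_1 = 1
319 = 16·19 + 15   →  a_2 = 16
19 = 1·15 + 4   →  a_3 = 1
15 = 3·4 + 3   →  a_4 = 3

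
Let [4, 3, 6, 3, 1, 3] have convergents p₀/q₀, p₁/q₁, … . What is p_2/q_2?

82/19

Using pₖ = aₖpₖ₋₁ + pₖ₋₂, qₖ = aₖqₖ₋₁ + qₖ₋₂ (with p₋₁=1, p₋₂=0, q₋₁=0, q₋₂=1):
  k=0: a=4, p=4, q=1
  k=1: a=3, p=13, q=3
  k=2: a=6, p=82, q=19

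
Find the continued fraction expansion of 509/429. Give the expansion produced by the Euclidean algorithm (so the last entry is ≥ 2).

509 = 1×429 + 80
429 = 5×80 + 29
80 = 2×29 + 22
29 = 1×22 + 7
22 = 3×7 + 1
7 = 7×1 + 0  (stop)
So 509/429 = [1; 5, 2, 1, 3, 7].

[1; 5, 2, 1, 3, 7]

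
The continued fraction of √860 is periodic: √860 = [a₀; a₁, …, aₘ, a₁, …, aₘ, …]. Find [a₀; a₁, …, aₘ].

[29; 3, 14, 3, 58]

a₀ = ⌊√860⌋ = 29.
With m₀=0, d₀=1 and mₖ₊₁ = dₖaₖ − mₖ, dₖ₊₁ = (n − mₖ₊₁²)/dₖ, aₖ₊₁ = ⌊(a₀+mₖ₊₁)/dₖ₊₁⌋:
  k=1: m=29, d=19, a=3
  k=2: m=28, d=4, a=14
  k=3: m=28, d=19, a=3
  k=4: m=29, d=1, a=58
d=1 and a=2a₀=58 at k=4, so the next step gives (m, d) = (29, 19) again — its k=1 value — and the period has length 4.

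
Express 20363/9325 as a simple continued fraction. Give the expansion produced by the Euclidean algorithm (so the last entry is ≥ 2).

20363 = 2·9325 + 1713
9325 = 5·1713 + 760
1713 = 2·760 + 193
760 = 3·193 + 181
193 = 1·181 + 12
181 = 15·12 + 1
12 = 12·1 + 0  (stop)
So 20363/9325 = [2; 5, 2, 3, 1, 15, 12].

[2; 5, 2, 3, 1, 15, 12]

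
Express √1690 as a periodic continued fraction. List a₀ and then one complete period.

a₀ = ⌊√1690⌋ = 41.
With m₀=0, d₀=1 and mₖ₊₁ = dₖaₖ − mₖ, dₖ₊₁ = (n − mₖ₊₁²)/dₖ, aₖ₊₁ = ⌊(a₀+mₖ₊₁)/dₖ₊₁⌋:
  k=1: m=41, d=9, a=9
  k=2: m=40, d=10, a=8
  k=3: m=40, d=9, a=9
  k=4: m=41, d=1, a=82
d=1 and a=2a₀=82 at k=4, so the next step gives (m, d) = (41, 9) again — its k=1 value — and the period has length 4.

[41; 9, 8, 9, 82]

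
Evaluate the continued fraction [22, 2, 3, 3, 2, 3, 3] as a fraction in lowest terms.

13438/599

Fold from the inside: start with 3/1.
  3 + 1/3 = 10/3
  2 + 3/10 = 23/10
  3 + 10/23 = 79/23
  3 + 23/79 = 260/79
  2 + 79/260 = 599/260
  22 + 260/599 = 13438/599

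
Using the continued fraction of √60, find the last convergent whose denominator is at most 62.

√60 = [7; 1, 2, 1, 14, …] (period length 4).
Convergents:
  p_0/q_0 = 7/1
  p_1/q_1 = 8/1
  p_2/q_2 = 23/3
  p_3/q_3 = 31/4
  p_4/q_4 = 457/59
  p_5/q_5 = 488/63
q_4 = 59 ≤ 62 < 63 = q_5, so the answer is 457/59.

457/59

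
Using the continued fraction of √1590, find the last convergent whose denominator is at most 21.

319/8

√1590 = [39; 1, 6, 1, 78, …] (period length 4).
Convergents:
  p_0/q_0 = 39/1
  p_1/q_1 = 40/1
  p_2/q_2 = 279/7
  p_3/q_3 = 319/8
  p_4/q_4 = 25161/631
q_3 = 8 ≤ 21 < 631 = q_4, so the answer is 319/8.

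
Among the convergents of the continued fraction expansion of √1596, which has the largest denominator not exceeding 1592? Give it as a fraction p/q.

√1596 = [39; 1, 18, 1, 78, …] (period length 4).
Convergents:
  p_0/q_0 = 39/1
  p_1/q_1 = 40/1
  p_2/q_2 = 759/19
  p_3/q_3 = 799/20
  p_4/q_4 = 63081/1579
  p_5/q_5 = 63880/1599
q_4 = 1579 ≤ 1592 < 1599 = q_5, so the answer is 63081/1579.

63081/1579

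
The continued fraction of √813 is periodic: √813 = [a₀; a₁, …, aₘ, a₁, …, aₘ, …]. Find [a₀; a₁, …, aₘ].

[28; 1, 1, 18, 1, 1, 56]

a₀ = ⌊√813⌋ = 28.
With m₀=0, d₀=1 and mₖ₊₁ = dₖaₖ − mₖ, dₖ₊₁ = (n − mₖ₊₁²)/dₖ, aₖ₊₁ = ⌊(a₀+mₖ₊₁)/dₖ₊₁⌋:
  k=1: m=28, d=29, a=1
  k=2: m=1, d=28, a=1
  k=3: m=27, d=3, a=18
  k=4: m=27, d=28, a=1
  k=5: m=1, d=29, a=1
  k=6: m=28, d=1, a=56
d=1 and a=2a₀=56 at k=6, so the next step gives (m, d) = (28, 29) again — its k=1 value — and the period has length 6.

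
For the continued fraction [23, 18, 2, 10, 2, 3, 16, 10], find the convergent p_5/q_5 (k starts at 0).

65174/2827

Using pₖ = aₖpₖ₋₁ + pₖ₋₂, qₖ = aₖqₖ₋₁ + qₖ₋₂ (with p₋₁=1, p₋₂=0, q₋₁=0, q₋₂=1):
  k=0: a=23, p=23, q=1
  k=1: a=18, p=415, q=18
  k=2: a=2, p=853, q=37
  k=3: a=10, p=8945, q=388
  k=4: a=2, p=18743, q=813
  k=5: a=3, p=65174, q=2827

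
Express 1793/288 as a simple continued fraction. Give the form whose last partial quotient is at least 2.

[6; 4, 2, 3, 9]

1793 = 6·288 + 65
288 = 4·65 + 28
65 = 2·28 + 9
28 = 3·9 + 1
9 = 9·1 + 0  (stop)
So 1793/288 = [6; 4, 2, 3, 9].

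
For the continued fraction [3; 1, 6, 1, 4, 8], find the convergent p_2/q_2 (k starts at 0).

27/7

Using pₖ = aₖpₖ₋₁ + pₖ₋₂, qₖ = aₖqₖ₋₁ + qₖ₋₂ (with p₋₁=1, p₋₂=0, q₋₁=0, q₋₂=1):
  k=0: a=3, p=3, q=1
  k=1: a=1, p=4, q=1
  k=2: a=6, p=27, q=7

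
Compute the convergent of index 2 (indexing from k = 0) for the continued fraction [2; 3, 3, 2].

23/10

Using pₖ = aₖpₖ₋₁ + pₖ₋₂, qₖ = aₖqₖ₋₁ + qₖ₋₂ (with p₋₁=1, p₋₂=0, q₋₁=0, q₋₂=1):
  k=0: a=2, p=2, q=1
  k=1: a=3, p=7, q=3
  k=2: a=3, p=23, q=10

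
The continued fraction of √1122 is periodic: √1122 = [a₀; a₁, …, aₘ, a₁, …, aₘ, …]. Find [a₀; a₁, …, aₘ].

[33; 2, 66]

a₀ = ⌊√1122⌋ = 33.
With m₀=0, d₀=1 and mₖ₊₁ = dₖaₖ − mₖ, dₖ₊₁ = (n − mₖ₊₁²)/dₖ, aₖ₊₁ = ⌊(a₀+mₖ₊₁)/dₖ₊₁⌋:
  k=1: m=33, d=33, a=2
  k=2: m=33, d=1, a=66
d=1 and a=2a₀=66 at k=2, so the next step gives (m, d) = (33, 33) again — its k=1 value — and the period has length 2.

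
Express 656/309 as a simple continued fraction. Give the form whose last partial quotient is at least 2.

[2; 8, 7, 1, 1, 2]

656 = 2×309 + 38
309 = 8×38 + 5
38 = 7×5 + 3
5 = 1×3 + 2
3 = 1×2 + 1
2 = 2×1 + 0  (stop)
So 656/309 = [2; 8, 7, 1, 1, 2].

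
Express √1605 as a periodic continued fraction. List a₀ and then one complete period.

a₀ = ⌊√1605⌋ = 40.
With m₀=0, d₀=1 and mₖ₊₁ = dₖaₖ − mₖ, dₖ₊₁ = (n − mₖ₊₁²)/dₖ, aₖ₊₁ = ⌊(a₀+mₖ₊₁)/dₖ₊₁⌋:
  k=1: m=40, d=5, a=16
  k=2: m=40, d=1, a=80
d=1 and a=2a₀=80 at k=2, so the next step gives (m, d) = (40, 5) again — its k=1 value — and the period has length 2.

[40; 16, 80]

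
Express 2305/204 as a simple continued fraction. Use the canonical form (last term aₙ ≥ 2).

[11; 3, 2, 1, 9, 2]

2305 = 11·204 + 61
204 = 3·61 + 21
61 = 2·21 + 19
21 = 1·19 + 2
19 = 9·2 + 1
2 = 2·1 + 0  (stop)
So 2305/204 = [11; 3, 2, 1, 9, 2].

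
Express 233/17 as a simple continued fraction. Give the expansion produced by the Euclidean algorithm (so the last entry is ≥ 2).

233 = 13*17 + 12
17 = 1*12 + 5
12 = 2*5 + 2
5 = 2*2 + 1
2 = 2*1 + 0  (stop)
So 233/17 = [13; 1, 2, 2, 2].

[13; 1, 2, 2, 2]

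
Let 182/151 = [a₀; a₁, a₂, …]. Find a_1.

182 = 1·151 + 31   →  a_0 = 1
151 = 4·31 + 27   →  a_1 = 4

4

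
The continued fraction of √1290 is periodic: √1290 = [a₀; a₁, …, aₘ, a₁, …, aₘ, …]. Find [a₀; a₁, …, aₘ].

a₀ = ⌊√1290⌋ = 35.
With m₀=0, d₀=1 and mₖ₊₁ = dₖaₖ − mₖ, dₖ₊₁ = (n − mₖ₊₁²)/dₖ, aₖ₊₁ = ⌊(a₀+mₖ₊₁)/dₖ₊₁⌋:
  k=1: m=35, d=65, a=1
  k=2: m=30, d=6, a=10
  k=3: m=30, d=65, a=1
  k=4: m=35, d=1, a=70
d=1 and a=2a₀=70 at k=4, so the next step gives (m, d) = (35, 65) again — its k=1 value — and the period has length 4.

[35; 1, 10, 1, 70]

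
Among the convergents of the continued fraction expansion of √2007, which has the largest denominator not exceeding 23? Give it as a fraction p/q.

√2007 = [44; 1, 3, 1, 88, …] (period length 4).
Convergents:
  p_0/q_0 = 44/1
  p_1/q_1 = 45/1
  p_2/q_2 = 179/4
  p_3/q_3 = 224/5
  p_4/q_4 = 19891/444
q_3 = 5 ≤ 23 < 444 = q_4, so the answer is 224/5.

224/5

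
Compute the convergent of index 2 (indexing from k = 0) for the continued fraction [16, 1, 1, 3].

Using pₖ = aₖpₖ₋₁ + pₖ₋₂, qₖ = aₖqₖ₋₁ + qₖ₋₂ (with p₋₁=1, p₋₂=0, q₋₁=0, q₋₂=1):
  k=0: a=16, p=16, q=1
  k=1: a=1, p=17, q=1
  k=2: a=1, p=33, q=2

33/2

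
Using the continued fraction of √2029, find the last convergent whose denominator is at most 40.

1036/23

√2029 = [45; 22, 1, 1, 22, 90, …] (period length 5).
Convergents:
  p_0/q_0 = 45/1
  p_1/q_1 = 991/22
  p_2/q_2 = 1036/23
  p_3/q_3 = 2027/45
q_2 = 23 ≤ 40 < 45 = q_3, so the answer is 1036/23.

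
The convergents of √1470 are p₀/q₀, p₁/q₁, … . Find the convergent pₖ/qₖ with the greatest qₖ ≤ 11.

115/3

√1470 = [38; 2, 1, 14, 1, 2, 76, …] (period length 6).
Convergents:
  p_0/q_0 = 38/1
  p_1/q_1 = 77/2
  p_2/q_2 = 115/3
  p_3/q_3 = 1687/44
q_2 = 3 ≤ 11 < 44 = q_3, so the answer is 115/3.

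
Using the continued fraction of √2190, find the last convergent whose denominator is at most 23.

√2190 = [46; 1, 3, 1, 14, 1, 3, 1, 92, …] (period length 8).
Convergents:
  p_0/q_0 = 46/1
  p_1/q_1 = 47/1
  p_2/q_2 = 187/4
  p_3/q_3 = 234/5
  p_4/q_4 = 3463/74
q_3 = 5 ≤ 23 < 74 = q_4, so the answer is 234/5.

234/5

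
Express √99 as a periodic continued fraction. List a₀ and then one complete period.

a₀ = ⌊√99⌋ = 9.
With m₀=0, d₀=1 and mₖ₊₁ = dₖaₖ − mₖ, dₖ₊₁ = (n − mₖ₊₁²)/dₖ, aₖ₊₁ = ⌊(a₀+mₖ₊₁)/dₖ₊₁⌋:
  k=1: m=9, d=18, a=1
  k=2: m=9, d=1, a=18
d=1 and a=2a₀=18 at k=2, so the next step gives (m, d) = (9, 18) again — its k=1 value — and the period has length 2.

[9; 1, 18]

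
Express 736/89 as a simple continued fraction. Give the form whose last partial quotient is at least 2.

[8; 3, 1, 2, 2, 3]

736 = 8*89 + 24
89 = 3*24 + 17
24 = 1*17 + 7
17 = 2*7 + 3
7 = 2*3 + 1
3 = 3*1 + 0  (stop)
So 736/89 = [8; 3, 1, 2, 2, 3].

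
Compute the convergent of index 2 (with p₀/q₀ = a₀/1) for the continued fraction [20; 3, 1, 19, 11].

Using pₖ = aₖpₖ₋₁ + pₖ₋₂, qₖ = aₖqₖ₋₁ + qₖ₋₂ (with p₋₁=1, p₋₂=0, q₋₁=0, q₋₂=1):
  k=0: a=20, p=20, q=1
  k=1: a=3, p=61, q=3
  k=2: a=1, p=81, q=4

81/4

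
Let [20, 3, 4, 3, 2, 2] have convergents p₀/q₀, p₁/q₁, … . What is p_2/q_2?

264/13

Using pₖ = aₖpₖ₋₁ + pₖ₋₂, qₖ = aₖqₖ₋₁ + qₖ₋₂ (with p₋₁=1, p₋₂=0, q₋₁=0, q₋₂=1):
  k=0: a=20, p=20, q=1
  k=1: a=3, p=61, q=3
  k=2: a=4, p=264, q=13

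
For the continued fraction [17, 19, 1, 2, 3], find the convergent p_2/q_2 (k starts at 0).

Using pₖ = aₖpₖ₋₁ + pₖ₋₂, qₖ = aₖqₖ₋₁ + qₖ₋₂ (with p₋₁=1, p₋₂=0, q₋₁=0, q₋₂=1):
  k=0: a=17, p=17, q=1
  k=1: a=19, p=324, q=19
  k=2: a=1, p=341, q=20

341/20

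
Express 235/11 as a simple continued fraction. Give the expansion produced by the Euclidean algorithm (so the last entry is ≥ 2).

235 = 21×11 + 4
11 = 2×4 + 3
4 = 1×3 + 1
3 = 3×1 + 0  (stop)
So 235/11 = [21; 2, 1, 3].

[21; 2, 1, 3]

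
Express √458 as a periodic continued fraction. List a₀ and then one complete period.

[21; 2, 2, 42]

a₀ = ⌊√458⌋ = 21.
With m₀=0, d₀=1 and mₖ₊₁ = dₖaₖ − mₖ, dₖ₊₁ = (n − mₖ₊₁²)/dₖ, aₖ₊₁ = ⌊(a₀+mₖ₊₁)/dₖ₊₁⌋:
  k=1: m=21, d=17, a=2
  k=2: m=13, d=17, a=2
  k=3: m=21, d=1, a=42
d=1 and a=2a₀=42 at k=3, so the next step gives (m, d) = (21, 17) again — its k=1 value — and the period has length 3.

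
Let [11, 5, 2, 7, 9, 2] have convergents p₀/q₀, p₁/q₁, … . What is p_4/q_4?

8376/749

Using pₖ = aₖpₖ₋₁ + pₖ₋₂, qₖ = aₖqₖ₋₁ + qₖ₋₂ (with p₋₁=1, p₋₂=0, q₋₁=0, q₋₂=1):
  k=0: a=11, p=11, q=1
  k=1: a=5, p=56, q=5
  k=2: a=2, p=123, q=11
  k=3: a=7, p=917, q=82
  k=4: a=9, p=8376, q=749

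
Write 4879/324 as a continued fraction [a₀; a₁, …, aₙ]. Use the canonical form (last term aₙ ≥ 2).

4879 = 15*324 + 19
324 = 17*19 + 1
19 = 19*1 + 0  (stop)
So 4879/324 = [15; 17, 19].

[15; 17, 19]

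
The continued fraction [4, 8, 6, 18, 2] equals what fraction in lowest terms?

Using pₖ = aₖpₖ₋₁ + pₖ₋₂ and qₖ = aₖqₖ₋₁ + qₖ₋₂:
  k=0: a=4, p=4, q=1
  k=1: a=8, p=33, q=8
  k=2: a=6, p=202, q=49
  k=3: a=18, p=3669, q=890
  k=4: a=2, p=7540, q=1829

7540/1829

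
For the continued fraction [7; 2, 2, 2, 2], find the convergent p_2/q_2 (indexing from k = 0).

Using pₖ = aₖpₖ₋₁ + pₖ₋₂, qₖ = aₖqₖ₋₁ + qₖ₋₂ (with p₋₁=1, p₋₂=0, q₋₁=0, q₋₂=1):
  k=0: a=7, p=7, q=1
  k=1: a=2, p=15, q=2
  k=2: a=2, p=37, q=5

37/5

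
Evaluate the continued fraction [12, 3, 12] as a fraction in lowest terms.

456/37

Fold from the inside: start with 12/1.
  3 + 1/12 = 37/12
  12 + 12/37 = 456/37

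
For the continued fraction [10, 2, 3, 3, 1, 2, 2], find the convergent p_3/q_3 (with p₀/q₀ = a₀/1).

240/23

Using pₖ = aₖpₖ₋₁ + pₖ₋₂, qₖ = aₖqₖ₋₁ + qₖ₋₂ (with p₋₁=1, p₋₂=0, q₋₁=0, q₋₂=1):
  k=0: a=10, p=10, q=1
  k=1: a=2, p=21, q=2
  k=2: a=3, p=73, q=7
  k=3: a=3, p=240, q=23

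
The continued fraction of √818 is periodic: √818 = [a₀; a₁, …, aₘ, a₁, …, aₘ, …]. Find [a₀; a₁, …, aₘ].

a₀ = ⌊√818⌋ = 28.

[28; 1, 1, 1, 1, 56]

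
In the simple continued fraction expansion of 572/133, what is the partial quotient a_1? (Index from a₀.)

3

572 = 4·133 + 40   →  a_0 = 4
133 = 3·40 + 13   →  a_1 = 3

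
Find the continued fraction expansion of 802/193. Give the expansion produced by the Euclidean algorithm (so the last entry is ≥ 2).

802 = 4*193 + 30
193 = 6*30 + 13
30 = 2*13 + 4
13 = 3*4 + 1
4 = 4*1 + 0  (stop)
So 802/193 = [4; 6, 2, 3, 4].

[4; 6, 2, 3, 4]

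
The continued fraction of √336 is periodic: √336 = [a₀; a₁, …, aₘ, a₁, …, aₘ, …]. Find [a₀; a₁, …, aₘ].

[18; 3, 36]

a₀ = ⌊√336⌋ = 18.
With m₀=0, d₀=1 and mₖ₊₁ = dₖaₖ − mₖ, dₖ₊₁ = (n − mₖ₊₁²)/dₖ, aₖ₊₁ = ⌊(a₀+mₖ₊₁)/dₖ₊₁⌋:
  k=1: m=18, d=12, a=3
  k=2: m=18, d=1, a=36
d=1 and a=2a₀=36 at k=2, so the next step gives (m, d) = (18, 12) again — its k=1 value — and the period has length 2.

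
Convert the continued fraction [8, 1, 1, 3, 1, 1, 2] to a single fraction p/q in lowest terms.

351/41

Fold from the inside: start with 2/1.
  1 + 1/2 = 3/2
  1 + 2/3 = 5/3
  3 + 3/5 = 18/5
  1 + 5/18 = 23/18
  1 + 18/23 = 41/23
  8 + 23/41 = 351/41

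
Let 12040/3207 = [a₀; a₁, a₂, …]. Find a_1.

1

12040 = 3·3207 + 2419   →  a_0 = 3
3207 = 1·2419 + 788   →  a_1 = 1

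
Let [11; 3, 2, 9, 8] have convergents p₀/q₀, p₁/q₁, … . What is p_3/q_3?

Using pₖ = aₖpₖ₋₁ + pₖ₋₂, qₖ = aₖqₖ₋₁ + qₖ₋₂ (with p₋₁=1, p₋₂=0, q₋₁=0, q₋₂=1):
  k=0: a=11, p=11, q=1
  k=1: a=3, p=34, q=3
  k=2: a=2, p=79, q=7
  k=3: a=9, p=745, q=66

745/66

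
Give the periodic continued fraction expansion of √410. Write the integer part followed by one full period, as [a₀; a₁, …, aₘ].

a₀ = ⌊√410⌋ = 20.
With m₀=0, d₀=1 and mₖ₊₁ = dₖaₖ − mₖ, dₖ₊₁ = (n − mₖ₊₁²)/dₖ, aₖ₊₁ = ⌊(a₀+mₖ₊₁)/dₖ₊₁⌋:
  k=1: m=20, d=10, a=4
  k=2: m=20, d=1, a=40
d=1 and a=2a₀=40 at k=2, so the next step gives (m, d) = (20, 10) again — its k=1 value — and the period has length 2.

[20; 4, 40]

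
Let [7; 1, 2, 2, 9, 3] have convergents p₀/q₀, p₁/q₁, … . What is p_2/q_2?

23/3

Using pₖ = aₖpₖ₋₁ + pₖ₋₂, qₖ = aₖqₖ₋₁ + qₖ₋₂ (with p₋₁=1, p₋₂=0, q₋₁=0, q₋₂=1):
  k=0: a=7, p=7, q=1
  k=1: a=1, p=8, q=1
  k=2: a=2, p=23, q=3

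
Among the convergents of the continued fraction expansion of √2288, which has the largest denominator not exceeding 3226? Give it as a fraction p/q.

√2288 = [47; 1, 4, 1, 94, …] (period length 4).
Convergents:
  p_0/q_0 = 47/1
  p_1/q_1 = 48/1
  p_2/q_2 = 239/5
  p_3/q_3 = 287/6
  p_4/q_4 = 27217/569
  p_5/q_5 = 27504/575
  p_6/q_6 = 137233/2869
  p_7/q_7 = 164737/3444
q_6 = 2869 ≤ 3226 < 3444 = q_7, so the answer is 137233/2869.

137233/2869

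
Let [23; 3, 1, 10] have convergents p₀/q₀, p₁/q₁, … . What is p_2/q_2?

Using pₖ = aₖpₖ₋₁ + pₖ₋₂, qₖ = aₖqₖ₋₁ + qₖ₋₂ (with p₋₁=1, p₋₂=0, q₋₁=0, q₋₂=1):
  k=0: a=23, p=23, q=1
  k=1: a=3, p=70, q=3
  k=2: a=1, p=93, q=4

93/4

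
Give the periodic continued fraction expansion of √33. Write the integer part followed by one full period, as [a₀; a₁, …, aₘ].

[5; 1, 2, 1, 10]

a₀ = ⌊√33⌋ = 5.
With m₀=0, d₀=1 and mₖ₊₁ = dₖaₖ − mₖ, dₖ₊₁ = (n − mₖ₊₁²)/dₖ, aₖ₊₁ = ⌊(a₀+mₖ₊₁)/dₖ₊₁⌋:
  k=1: m=5, d=8, a=1
  k=2: m=3, d=3, a=2
  k=3: m=3, d=8, a=1
  k=4: m=5, d=1, a=10
d=1 and a=2a₀=10 at k=4, so the next step gives (m, d) = (5, 8) again — its k=1 value — and the period has length 4.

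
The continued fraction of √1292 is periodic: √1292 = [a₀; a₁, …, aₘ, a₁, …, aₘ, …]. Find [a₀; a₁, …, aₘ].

[35; 1, 16, 1, 70]

a₀ = ⌊√1292⌋ = 35.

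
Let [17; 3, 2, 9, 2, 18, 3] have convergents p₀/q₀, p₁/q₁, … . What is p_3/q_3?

1141/66

Using pₖ = aₖpₖ₋₁ + pₖ₋₂, qₖ = aₖqₖ₋₁ + qₖ₋₂ (with p₋₁=1, p₋₂=0, q₋₁=0, q₋₂=1):
  k=0: a=17, p=17, q=1
  k=1: a=3, p=52, q=3
  k=2: a=2, p=121, q=7
  k=3: a=9, p=1141, q=66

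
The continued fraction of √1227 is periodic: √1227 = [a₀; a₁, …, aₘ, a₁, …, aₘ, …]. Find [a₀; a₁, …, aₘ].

[35; 35, 70]

a₀ = ⌊√1227⌋ = 35.
With m₀=0, d₀=1 and mₖ₊₁ = dₖaₖ − mₖ, dₖ₊₁ = (n − mₖ₊₁²)/dₖ, aₖ₊₁ = ⌊(a₀+mₖ₊₁)/dₖ₊₁⌋:
  k=1: m=35, d=2, a=35
  k=2: m=35, d=1, a=70
d=1 and a=2a₀=70 at k=2, so the next step gives (m, d) = (35, 2) again — its k=1 value — and the period has length 2.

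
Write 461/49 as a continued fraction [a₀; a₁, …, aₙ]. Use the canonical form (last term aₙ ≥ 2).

461 = 9*49 + 20
49 = 2*20 + 9
20 = 2*9 + 2
9 = 4*2 + 1
2 = 2*1 + 0  (stop)
So 461/49 = [9; 2, 2, 4, 2].

[9; 2, 2, 4, 2]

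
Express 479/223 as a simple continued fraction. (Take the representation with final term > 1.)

[2; 6, 1, 3, 8]

479 = 2*223 + 33
223 = 6*33 + 25
33 = 1*25 + 8
25 = 3*8 + 1
8 = 8*1 + 0  (stop)
So 479/223 = [2; 6, 1, 3, 8].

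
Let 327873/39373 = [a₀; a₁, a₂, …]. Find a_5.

327873 = 8·39373 + 12889   →  a_0 = 8
39373 = 3·12889 + 706   →  a_1 = 3
12889 = 18·706 + 181   →  a_2 = 18
706 = 3·181 + 163   →  a_3 = 3
181 = 1·163 + 18   →  a_4 = 1
163 = 9·18 + 1   →  a_5 = 9

9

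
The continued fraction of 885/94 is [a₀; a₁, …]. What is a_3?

2

885 = 9·94 + 39   →  a_0 = 9
94 = 2·39 + 16   →  a_1 = 2
39 = 2·16 + 7   →  a_2 = 2
16 = 2·7 + 2   →  a_3 = 2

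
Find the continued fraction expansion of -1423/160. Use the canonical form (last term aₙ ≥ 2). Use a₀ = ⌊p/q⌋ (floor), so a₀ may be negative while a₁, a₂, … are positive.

-1423 = -9·160 + 17
160 = 9·17 + 7
17 = 2·7 + 3
7 = 2·3 + 1
3 = 3·1 + 0  (stop)
So -1423/160 = [-9; 9, 2, 2, 3].

[-9; 9, 2, 2, 3]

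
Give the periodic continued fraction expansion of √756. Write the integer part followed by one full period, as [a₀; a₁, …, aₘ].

[27; 2, 54]

a₀ = ⌊√756⌋ = 27.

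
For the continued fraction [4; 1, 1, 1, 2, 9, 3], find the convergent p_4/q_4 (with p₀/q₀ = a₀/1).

Using pₖ = aₖpₖ₋₁ + pₖ₋₂, qₖ = aₖqₖ₋₁ + qₖ₋₂ (with p₋₁=1, p₋₂=0, q₋₁=0, q₋₂=1):
  k=0: a=4, p=4, q=1
  k=1: a=1, p=5, q=1
  k=2: a=1, p=9, q=2
  k=3: a=1, p=14, q=3
  k=4: a=2, p=37, q=8

37/8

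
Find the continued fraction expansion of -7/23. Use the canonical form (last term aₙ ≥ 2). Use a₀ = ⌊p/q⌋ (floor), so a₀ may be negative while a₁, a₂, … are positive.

[-1; 1, 2, 3, 2]

-7 = -1·23 + 16
23 = 1·16 + 7
16 = 2·7 + 2
7 = 3·2 + 1
2 = 2·1 + 0  (stop)
So -7/23 = [-1; 1, 2, 3, 2].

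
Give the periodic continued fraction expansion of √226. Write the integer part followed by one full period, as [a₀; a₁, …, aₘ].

[15; 30]

a₀ = ⌊√226⌋ = 15.
With m₀=0, d₀=1 and mₖ₊₁ = dₖaₖ − mₖ, dₖ₊₁ = (n − mₖ₊₁²)/dₖ, aₖ₊₁ = ⌊(a₀+mₖ₊₁)/dₖ₊₁⌋:
  k=1: m=15, d=1, a=30
d=1 and a=2a₀=30 at k=1, so the next step gives (m, d) = (15, 1) again — its k=1 value — and the period has length 1.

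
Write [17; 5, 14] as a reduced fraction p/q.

Fold from the inside: start with 14/1.
  5 + 1/14 = 71/14
  17 + 14/71 = 1221/71

1221/71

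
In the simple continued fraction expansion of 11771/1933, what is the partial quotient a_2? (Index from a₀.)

5

11771 = 6·1933 + 173   →  a_0 = 6
1933 = 11·173 + 30   →  a_1 = 11
173 = 5·30 + 23   →  a_2 = 5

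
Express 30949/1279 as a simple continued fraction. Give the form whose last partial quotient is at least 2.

30949 = 24×1279 + 253
1279 = 5×253 + 14
253 = 18×14 + 1
14 = 14×1 + 0  (stop)
So 30949/1279 = [24; 5, 18, 14].

[24; 5, 18, 14]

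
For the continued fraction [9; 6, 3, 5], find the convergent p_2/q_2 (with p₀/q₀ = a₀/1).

174/19

Using pₖ = aₖpₖ₋₁ + pₖ₋₂, qₖ = aₖqₖ₋₁ + qₖ₋₂ (with p₋₁=1, p₋₂=0, q₋₁=0, q₋₂=1):
  k=0: a=9, p=9, q=1
  k=1: a=6, p=55, q=6
  k=2: a=3, p=174, q=19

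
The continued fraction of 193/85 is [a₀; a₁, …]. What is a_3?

2

193 = 2·85 + 23   →  a_0 = 2
85 = 3·23 + 16   →  a_1 = 3
23 = 1·16 + 7   →  a_2 = 1
16 = 2·7 + 2   →  a_3 = 2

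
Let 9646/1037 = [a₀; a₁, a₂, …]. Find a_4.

9646 = 9·1037 + 313   →  a_0 = 9
1037 = 3·313 + 98   →  a_1 = 3
313 = 3·98 + 19   →  a_2 = 3
98 = 5·19 + 3   →  a_3 = 5
19 = 6·3 + 1   →  a_4 = 6

6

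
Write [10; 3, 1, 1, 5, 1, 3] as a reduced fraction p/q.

1820/177

Using pₖ = aₖpₖ₋₁ + pₖ₋₂ and qₖ = aₖqₖ₋₁ + qₖ₋₂:
  k=0: a=10, p=10, q=1
  k=1: a=3, p=31, q=3
  k=2: a=1, p=41, q=4
  k=3: a=1, p=72, q=7
  k=4: a=5, p=401, q=39
  k=5: a=1, p=473, q=46
  k=6: a=3, p=1820, q=177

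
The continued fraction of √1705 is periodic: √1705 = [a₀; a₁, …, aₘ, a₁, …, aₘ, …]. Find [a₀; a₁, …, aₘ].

a₀ = ⌊√1705⌋ = 41.

[41; 3, 2, 3, 82]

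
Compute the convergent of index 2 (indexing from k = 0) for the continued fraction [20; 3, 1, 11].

Using pₖ = aₖpₖ₋₁ + pₖ₋₂, qₖ = aₖqₖ₋₁ + qₖ₋₂ (with p₋₁=1, p₋₂=0, q₋₁=0, q₋₂=1):
  k=0: a=20, p=20, q=1
  k=1: a=3, p=61, q=3
  k=2: a=1, p=81, q=4

81/4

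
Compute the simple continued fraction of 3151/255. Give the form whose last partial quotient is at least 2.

3151 = 12×255 + 91
255 = 2×91 + 73
91 = 1×73 + 18
73 = 4×18 + 1
18 = 18×1 + 0  (stop)
So 3151/255 = [12; 2, 1, 4, 18].

[12; 2, 1, 4, 18]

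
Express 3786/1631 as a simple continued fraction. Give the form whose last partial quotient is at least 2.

[2; 3, 8, 1, 7, 2, 3]

3786 = 2·1631 + 524
1631 = 3·524 + 59
524 = 8·59 + 52
59 = 1·52 + 7
52 = 7·7 + 3
7 = 2·3 + 1
3 = 3·1 + 0  (stop)
So 3786/1631 = [2; 3, 8, 1, 7, 2, 3].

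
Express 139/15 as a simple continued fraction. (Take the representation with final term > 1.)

139 = 9×15 + 4
15 = 3×4 + 3
4 = 1×3 + 1
3 = 3×1 + 0  (stop)
So 139/15 = [9; 3, 1, 3].

[9; 3, 1, 3]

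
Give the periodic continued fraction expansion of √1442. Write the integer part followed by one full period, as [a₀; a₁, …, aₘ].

[37; 1, 36, 1, 74]

a₀ = ⌊√1442⌋ = 37.
With m₀=0, d₀=1 and mₖ₊₁ = dₖaₖ − mₖ, dₖ₊₁ = (n − mₖ₊₁²)/dₖ, aₖ₊₁ = ⌊(a₀+mₖ₊₁)/dₖ₊₁⌋:
  k=1: m=37, d=73, a=1
  k=2: m=36, d=2, a=36
  k=3: m=36, d=73, a=1
  k=4: m=37, d=1, a=74
d=1 and a=2a₀=74 at k=4, so the next step gives (m, d) = (37, 73) again — its k=1 value — and the period has length 4.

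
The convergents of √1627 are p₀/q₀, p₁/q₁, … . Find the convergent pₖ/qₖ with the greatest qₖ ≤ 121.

√1627 = [40; 2, 1, 39, 1, 2, 80, …] (period length 6).
Convergents:
  p_0/q_0 = 40/1
  p_1/q_1 = 81/2
  p_2/q_2 = 121/3
  p_3/q_3 = 4800/119
  p_4/q_4 = 4921/122
q_3 = 119 ≤ 121 < 122 = q_4, so the answer is 4800/119.

4800/119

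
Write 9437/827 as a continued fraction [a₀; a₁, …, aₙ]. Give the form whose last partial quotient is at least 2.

[11; 2, 2, 3, 5, 9]

9437 = 11×827 + 340
827 = 2×340 + 147
340 = 2×147 + 46
147 = 3×46 + 9
46 = 5×9 + 1
9 = 9×1 + 0  (stop)
So 9437/827 = [11; 2, 2, 3, 5, 9].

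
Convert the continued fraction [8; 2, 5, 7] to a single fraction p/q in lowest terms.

668/79

Using pₖ = aₖpₖ₋₁ + pₖ₋₂ and qₖ = aₖqₖ₋₁ + qₖ₋₂:
  k=0: a=8, p=8, q=1
  k=1: a=2, p=17, q=2
  k=2: a=5, p=93, q=11
  k=3: a=7, p=668, q=79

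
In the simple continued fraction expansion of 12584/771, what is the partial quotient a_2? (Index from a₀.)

9

12584 = 16·771 + 248   →  a_0 = 16
771 = 3·248 + 27   →  a_1 = 3
248 = 9·27 + 5   →  a_2 = 9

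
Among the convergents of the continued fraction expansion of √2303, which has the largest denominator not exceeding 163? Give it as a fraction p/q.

4607/96

√2303 = [47; 1, 94, …] (period length 2).
Convergents:
  p_0/q_0 = 47/1
  p_1/q_1 = 48/1
  p_2/q_2 = 4559/95
  p_3/q_3 = 4607/96
  p_4/q_4 = 437617/9119
q_3 = 96 ≤ 163 < 9119 = q_4, so the answer is 4607/96.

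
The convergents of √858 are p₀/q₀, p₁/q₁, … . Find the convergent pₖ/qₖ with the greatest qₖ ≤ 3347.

√858 = [29; 3, 2, 3, 58, …] (period length 4).
Convergents:
  p_0/q_0 = 29/1
  p_1/q_1 = 88/3
  p_2/q_2 = 205/7
  p_3/q_3 = 703/24
  p_4/q_4 = 40979/1399
  p_5/q_5 = 123640/4221
q_4 = 1399 ≤ 3347 < 4221 = q_5, so the answer is 40979/1399.

40979/1399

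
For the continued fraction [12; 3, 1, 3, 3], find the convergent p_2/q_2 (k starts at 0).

49/4

Using pₖ = aₖpₖ₋₁ + pₖ₋₂, qₖ = aₖqₖ₋₁ + qₖ₋₂ (with p₋₁=1, p₋₂=0, q₋₁=0, q₋₂=1):
  k=0: a=12, p=12, q=1
  k=1: a=3, p=37, q=3
  k=2: a=1, p=49, q=4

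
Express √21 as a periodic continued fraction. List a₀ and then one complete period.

[4; 1, 1, 2, 1, 1, 8]

a₀ = ⌊√21⌋ = 4.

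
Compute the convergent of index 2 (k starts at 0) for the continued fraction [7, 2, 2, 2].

Using pₖ = aₖpₖ₋₁ + pₖ₋₂, qₖ = aₖqₖ₋₁ + qₖ₋₂ (with p₋₁=1, p₋₂=0, q₋₁=0, q₋₂=1):
  k=0: a=7, p=7, q=1
  k=1: a=2, p=15, q=2
  k=2: a=2, p=37, q=5

37/5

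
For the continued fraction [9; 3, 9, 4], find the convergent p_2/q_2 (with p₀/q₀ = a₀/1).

261/28

Using pₖ = aₖpₖ₋₁ + pₖ₋₂, qₖ = aₖqₖ₋₁ + qₖ₋₂ (with p₋₁=1, p₋₂=0, q₋₁=0, q₋₂=1):
  k=0: a=9, p=9, q=1
  k=1: a=3, p=28, q=3
  k=2: a=9, p=261, q=28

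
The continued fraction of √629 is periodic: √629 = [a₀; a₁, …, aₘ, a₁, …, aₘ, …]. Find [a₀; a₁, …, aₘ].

[25; 12, 1, 1, 12, 50]

a₀ = ⌊√629⌋ = 25.
With m₀=0, d₀=1 and mₖ₊₁ = dₖaₖ − mₖ, dₖ₊₁ = (n − mₖ₊₁²)/dₖ, aₖ₊₁ = ⌊(a₀+mₖ₊₁)/dₖ₊₁⌋:
  k=1: m=25, d=4, a=12
  k=2: m=23, d=25, a=1
  k=3: m=2, d=25, a=1
  k=4: m=23, d=4, a=12
  k=5: m=25, d=1, a=50
d=1 and a=2a₀=50 at k=5, so the next step gives (m, d) = (25, 4) again — its k=1 value — and the period has length 5.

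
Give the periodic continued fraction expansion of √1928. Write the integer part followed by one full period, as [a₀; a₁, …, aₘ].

[43; 1, 9, 1, 86]

a₀ = ⌊√1928⌋ = 43.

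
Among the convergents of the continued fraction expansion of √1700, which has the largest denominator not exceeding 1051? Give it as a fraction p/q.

√1700 = [41; 4, 3, 20, 3, 4, 82, …] (period length 6).
Convergents:
  p_0/q_0 = 41/1
  p_1/q_1 = 165/4
  p_2/q_2 = 536/13
  p_3/q_3 = 10885/264
  p_4/q_4 = 33191/805
  p_5/q_5 = 143649/3484
q_4 = 805 ≤ 1051 < 3484 = q_5, so the answer is 33191/805.

33191/805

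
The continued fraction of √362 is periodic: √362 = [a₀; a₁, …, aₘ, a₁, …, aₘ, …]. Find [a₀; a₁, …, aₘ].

a₀ = ⌊√362⌋ = 19.
With m₀=0, d₀=1 and mₖ₊₁ = dₖaₖ − mₖ, dₖ₊₁ = (n − mₖ₊₁²)/dₖ, aₖ₊₁ = ⌊(a₀+mₖ₊₁)/dₖ₊₁⌋:
  k=1: m=19, d=1, a=38
d=1 and a=2a₀=38 at k=1, so the next step gives (m, d) = (19, 1) again — its k=1 value — and the period has length 1.

[19; 38]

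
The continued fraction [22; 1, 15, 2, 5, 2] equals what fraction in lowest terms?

9061/395

Using pₖ = aₖpₖ₋₁ + pₖ₋₂ and qₖ = aₖqₖ₋₁ + qₖ₋₂:
  k=0: a=22, p=22, q=1
  k=1: a=1, p=23, q=1
  k=2: a=15, p=367, q=16
  k=3: a=2, p=757, q=33
  k=4: a=5, p=4152, q=181
  k=5: a=2, p=9061, q=395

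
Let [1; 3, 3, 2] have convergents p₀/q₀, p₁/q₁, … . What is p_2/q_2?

Using pₖ = aₖpₖ₋₁ + pₖ₋₂, qₖ = aₖqₖ₋₁ + qₖ₋₂ (with p₋₁=1, p₋₂=0, q₋₁=0, q₋₂=1):
  k=0: a=1, p=1, q=1
  k=1: a=3, p=4, q=3
  k=2: a=3, p=13, q=10

13/10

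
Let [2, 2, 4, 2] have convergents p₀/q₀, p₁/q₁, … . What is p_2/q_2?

22/9

Using pₖ = aₖpₖ₋₁ + pₖ₋₂, qₖ = aₖqₖ₋₁ + qₖ₋₂ (with p₋₁=1, p₋₂=0, q₋₁=0, q₋₂=1):
  k=0: a=2, p=2, q=1
  k=1: a=2, p=5, q=2
  k=2: a=4, p=22, q=9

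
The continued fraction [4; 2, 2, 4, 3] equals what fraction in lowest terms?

313/71

Fold from the inside: start with 3/1.
  4 + 1/3 = 13/3
  2 + 3/13 = 29/13
  2 + 13/29 = 71/29
  4 + 29/71 = 313/71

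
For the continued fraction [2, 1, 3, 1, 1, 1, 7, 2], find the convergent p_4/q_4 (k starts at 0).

Using pₖ = aₖpₖ₋₁ + pₖ₋₂, qₖ = aₖqₖ₋₁ + qₖ₋₂ (with p₋₁=1, p₋₂=0, q₋₁=0, q₋₂=1):
  k=0: a=2, p=2, q=1
  k=1: a=1, p=3, q=1
  k=2: a=3, p=11, q=4
  k=3: a=1, p=14, q=5
  k=4: a=1, p=25, q=9

25/9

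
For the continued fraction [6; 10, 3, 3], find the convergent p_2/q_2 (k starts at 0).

Using pₖ = aₖpₖ₋₁ + pₖ₋₂, qₖ = aₖqₖ₋₁ + qₖ₋₂ (with p₋₁=1, p₋₂=0, q₋₁=0, q₋₂=1):
  k=0: a=6, p=6, q=1
  k=1: a=10, p=61, q=10
  k=2: a=3, p=189, q=31

189/31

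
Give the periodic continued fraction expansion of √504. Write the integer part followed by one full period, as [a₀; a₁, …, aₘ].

[22; 2, 4, 2, 44]

a₀ = ⌊√504⌋ = 22.
With m₀=0, d₀=1 and mₖ₊₁ = dₖaₖ − mₖ, dₖ₊₁ = (n − mₖ₊₁²)/dₖ, aₖ₊₁ = ⌊(a₀+mₖ₊₁)/dₖ₊₁⌋:
  k=1: m=22, d=20, a=2
  k=2: m=18, d=9, a=4
  k=3: m=18, d=20, a=2
  k=4: m=22, d=1, a=44
d=1 and a=2a₀=44 at k=4, so the next step gives (m, d) = (22, 20) again — its k=1 value — and the period has length 4.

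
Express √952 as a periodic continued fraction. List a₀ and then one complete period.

a₀ = ⌊√952⌋ = 30.
With m₀=0, d₀=1 and mₖ₊₁ = dₖaₖ − mₖ, dₖ₊₁ = (n − mₖ₊₁²)/dₖ, aₖ₊₁ = ⌊(a₀+mₖ₊₁)/dₖ₊₁⌋:
  k=1: m=30, d=52, a=1
  k=2: m=22, d=9, a=5
  k=3: m=23, d=47, a=1
  k=4: m=24, d=8, a=6
  k=5: m=24, d=47, a=1
  k=6: m=23, d=9, a=5
  k=7: m=22, d=52, a=1
  k=8: m=30, d=1, a=60
d=1 and a=2a₀=60 at k=8, so the next step gives (m, d) = (30, 52) again — its k=1 value — and the period has length 8.

[30; 1, 5, 1, 6, 1, 5, 1, 60]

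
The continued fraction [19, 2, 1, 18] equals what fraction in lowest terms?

Using pₖ = aₖpₖ₋₁ + pₖ₋₂ and qₖ = aₖqₖ₋₁ + qₖ₋₂:
  k=0: a=19, p=19, q=1
  k=1: a=2, p=39, q=2
  k=2: a=1, p=58, q=3
  k=3: a=18, p=1083, q=56

1083/56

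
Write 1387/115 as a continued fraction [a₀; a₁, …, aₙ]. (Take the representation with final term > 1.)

1387 = 12*115 + 7
115 = 16*7 + 3
7 = 2*3 + 1
3 = 3*1 + 0  (stop)
So 1387/115 = [12; 16, 2, 3].

[12; 16, 2, 3]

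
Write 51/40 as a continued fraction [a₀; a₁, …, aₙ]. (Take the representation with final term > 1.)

[1; 3, 1, 1, 1, 3]

51 = 1×40 + 11
40 = 3×11 + 7
11 = 1×7 + 4
7 = 1×4 + 3
4 = 1×3 + 1
3 = 3×1 + 0  (stop)
So 51/40 = [1; 3, 1, 1, 1, 3].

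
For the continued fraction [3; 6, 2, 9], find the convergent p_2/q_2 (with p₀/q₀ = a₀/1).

41/13

Using pₖ = aₖpₖ₋₁ + pₖ₋₂, qₖ = aₖqₖ₋₁ + qₖ₋₂ (with p₋₁=1, p₋₂=0, q₋₁=0, q₋₂=1):
  k=0: a=3, p=3, q=1
  k=1: a=6, p=19, q=6
  k=2: a=2, p=41, q=13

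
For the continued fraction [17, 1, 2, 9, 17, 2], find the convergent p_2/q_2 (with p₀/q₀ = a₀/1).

53/3

Using pₖ = aₖpₖ₋₁ + pₖ₋₂, qₖ = aₖqₖ₋₁ + qₖ₋₂ (with p₋₁=1, p₋₂=0, q₋₁=0, q₋₂=1):
  k=0: a=17, p=17, q=1
  k=1: a=1, p=18, q=1
  k=2: a=2, p=53, q=3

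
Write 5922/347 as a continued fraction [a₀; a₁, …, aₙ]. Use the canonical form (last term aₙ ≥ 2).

5922 = 17·347 + 23
347 = 15·23 + 2
23 = 11·2 + 1
2 = 2·1 + 0  (stop)
So 5922/347 = [17; 15, 11, 2].

[17; 15, 11, 2]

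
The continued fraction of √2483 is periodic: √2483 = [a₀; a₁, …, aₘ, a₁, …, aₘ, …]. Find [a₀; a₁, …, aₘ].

[49; 1, 4, 1, 6, 1, 4, 1, 98]

a₀ = ⌊√2483⌋ = 49.
With m₀=0, d₀=1 and mₖ₊₁ = dₖaₖ − mₖ, dₖ₊₁ = (n − mₖ₊₁²)/dₖ, aₖ₊₁ = ⌊(a₀+mₖ₊₁)/dₖ₊₁⌋:
  k=1: m=49, d=82, a=1
  k=2: m=33, d=17, a=4
  k=3: m=35, d=74, a=1
  k=4: m=39, d=13, a=6
  k=5: m=39, d=74, a=1
  k=6: m=35, d=17, a=4
  k=7: m=33, d=82, a=1
  k=8: m=49, d=1, a=98
d=1 and a=2a₀=98 at k=8, so the next step gives (m, d) = (49, 82) again — its k=1 value — and the period has length 8.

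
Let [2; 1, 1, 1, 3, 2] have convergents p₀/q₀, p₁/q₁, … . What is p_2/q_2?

5/2

Using pₖ = aₖpₖ₋₁ + pₖ₋₂, qₖ = aₖqₖ₋₁ + qₖ₋₂ (with p₋₁=1, p₋₂=0, q₋₁=0, q₋₂=1):
  k=0: a=2, p=2, q=1
  k=1: a=1, p=3, q=1
  k=2: a=1, p=5, q=2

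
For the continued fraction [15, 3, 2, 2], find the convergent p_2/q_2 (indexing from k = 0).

107/7

Using pₖ = aₖpₖ₋₁ + pₖ₋₂, qₖ = aₖqₖ₋₁ + qₖ₋₂ (with p₋₁=1, p₋₂=0, q₋₁=0, q₋₂=1):
  k=0: a=15, p=15, q=1
  k=1: a=3, p=46, q=3
  k=2: a=2, p=107, q=7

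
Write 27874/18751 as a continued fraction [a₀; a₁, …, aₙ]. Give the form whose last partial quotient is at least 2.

[1; 2, 18, 15, 3, 3, 3]

27874 = 1×18751 + 9123
18751 = 2×9123 + 505
9123 = 18×505 + 33
505 = 15×33 + 10
33 = 3×10 + 3
10 = 3×3 + 1
3 = 3×1 + 0  (stop)
So 27874/18751 = [1; 2, 18, 15, 3, 3, 3].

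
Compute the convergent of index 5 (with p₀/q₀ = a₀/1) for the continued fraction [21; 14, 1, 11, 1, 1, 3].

7858/373

Using pₖ = aₖpₖ₋₁ + pₖ₋₂, qₖ = aₖqₖ₋₁ + qₖ₋₂ (with p₋₁=1, p₋₂=0, q₋₁=0, q₋₂=1):
  k=0: a=21, p=21, q=1
  k=1: a=14, p=295, q=14
  k=2: a=1, p=316, q=15
  k=3: a=11, p=3771, q=179
  k=4: a=1, p=4087, q=194
  k=5: a=1, p=7858, q=373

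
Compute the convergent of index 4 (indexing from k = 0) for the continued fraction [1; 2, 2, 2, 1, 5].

24/17

Using pₖ = aₖpₖ₋₁ + pₖ₋₂, qₖ = aₖqₖ₋₁ + qₖ₋₂ (with p₋₁=1, p₋₂=0, q₋₁=0, q₋₂=1):
  k=0: a=1, p=1, q=1
  k=1: a=2, p=3, q=2
  k=2: a=2, p=7, q=5
  k=3: a=2, p=17, q=12
  k=4: a=1, p=24, q=17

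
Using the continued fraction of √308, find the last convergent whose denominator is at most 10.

158/9

√308 = [17; 1, 1, 4, 1, 1, 34, …] (period length 6).
Convergents:
  p_0/q_0 = 17/1
  p_1/q_1 = 18/1
  p_2/q_2 = 35/2
  p_3/q_3 = 158/9
  p_4/q_4 = 193/11
q_3 = 9 ≤ 10 < 11 = q_4, so the answer is 158/9.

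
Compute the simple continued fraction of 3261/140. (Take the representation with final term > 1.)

3261 = 23*140 + 41
140 = 3*41 + 17
41 = 2*17 + 7
17 = 2*7 + 3
7 = 2*3 + 1
3 = 3*1 + 0  (stop)
So 3261/140 = [23; 3, 2, 2, 2, 3].

[23; 3, 2, 2, 2, 3]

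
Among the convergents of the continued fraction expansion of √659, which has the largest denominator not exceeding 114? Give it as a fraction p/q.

1951/76

√659 = [25; 1, 2, 25, 2, 1, 50, …] (period length 6).
Convergents:
  p_0/q_0 = 25/1
  p_1/q_1 = 26/1
  p_2/q_2 = 77/3
  p_3/q_3 = 1951/76
  p_4/q_4 = 3979/155
q_3 = 76 ≤ 114 < 155 = q_4, so the answer is 1951/76.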